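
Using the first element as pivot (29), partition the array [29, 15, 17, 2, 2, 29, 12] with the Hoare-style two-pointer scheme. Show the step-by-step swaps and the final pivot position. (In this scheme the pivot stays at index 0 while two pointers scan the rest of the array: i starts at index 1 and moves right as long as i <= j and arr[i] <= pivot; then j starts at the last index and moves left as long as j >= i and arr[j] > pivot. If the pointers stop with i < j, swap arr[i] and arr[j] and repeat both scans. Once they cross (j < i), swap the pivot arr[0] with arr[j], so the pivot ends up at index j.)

Hoare-style two-pointer partition with pivot = 29:

Initial array: [29, 15, 17, 2, 2, 29, 12]

Pointers start at i = 1, j = 6.
i ends at 7, j ends at 6: the pointers have crossed (j < i), so scanning stops.

Swap pivot arr[0] with arr[6] to place pivot at position 6: [12, 15, 17, 2, 2, 29, 29]
Pivot position: 6

After partitioning with pivot 29, the array becomes [12, 15, 17, 2, 2, 29, 29]. The pivot is placed at index 6. All elements to the left of the pivot are <= 29, and all elements to the right are > 29.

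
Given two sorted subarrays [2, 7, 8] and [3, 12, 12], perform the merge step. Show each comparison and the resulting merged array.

Merging process:

Compare 2 vs 3: take 2 from left. Merged: [2]
Compare 7 vs 3: take 3 from right. Merged: [2, 3]
Compare 7 vs 12: take 7 from left. Merged: [2, 3, 7]
Compare 8 vs 12: take 8 from left. Merged: [2, 3, 7, 8]
Append remaining from right: [12, 12]. Merged: [2, 3, 7, 8, 12, 12]

Final merged array: [2, 3, 7, 8, 12, 12]
Total comparisons: 4

The merged array is [2, 3, 7, 8, 12, 12], requiring 4 comparisons. The merge step runs in O(n) time where n is the total number of elements.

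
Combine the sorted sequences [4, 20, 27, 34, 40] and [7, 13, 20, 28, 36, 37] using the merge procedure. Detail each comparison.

Merging process:

Compare 4 vs 7: take 4 from left. Merged: [4]
Compare 20 vs 7: take 7 from right. Merged: [4, 7]
Compare 20 vs 13: take 13 from right. Merged: [4, 7, 13]
Compare 20 vs 20: take 20 from left. Merged: [4, 7, 13, 20]
Compare 27 vs 20: take 20 from right. Merged: [4, 7, 13, 20, 20]
Compare 27 vs 28: take 27 from left. Merged: [4, 7, 13, 20, 20, 27]
Compare 34 vs 28: take 28 from right. Merged: [4, 7, 13, 20, 20, 27, 28]
Compare 34 vs 36: take 34 from left. Merged: [4, 7, 13, 20, 20, 27, 28, 34]
Compare 40 vs 36: take 36 from right. Merged: [4, 7, 13, 20, 20, 27, 28, 34, 36]
Compare 40 vs 37: take 37 from right. Merged: [4, 7, 13, 20, 20, 27, 28, 34, 36, 37]
Append remaining from left: [40]. Merged: [4, 7, 13, 20, 20, 27, 28, 34, 36, 37, 40]

Final merged array: [4, 7, 13, 20, 20, 27, 28, 34, 36, 37, 40]
Total comparisons: 10

The merged array is [4, 7, 13, 20, 20, 27, 28, 34, 36, 37, 40], requiring 10 comparisons. The merge step runs in O(n) time where n is the total number of elements.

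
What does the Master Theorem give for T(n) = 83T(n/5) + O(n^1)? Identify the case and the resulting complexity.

Master Theorem for T(n) = 83T(n/5) + O(n^1):

a = 83, b = 5, c = 1
log_b(a) = log_5(83) = 2.7456

Case 1: c = 1 < log_5(83) = 2.7456
T(n) = O(n^(log_5 83))

For T(n) = 83T(n/5) + O(n^1): log_5(83) = 2.7456. This is Case 1 of the Master Theorem (c < log_b(a), work dominated by leaves), giving O(n^(log_5 83)).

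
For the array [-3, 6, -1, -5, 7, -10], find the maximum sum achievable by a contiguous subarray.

Using Kadane's algorithm on [-3, 6, -1, -5, 7, -10]:

Scanning through the array:
Position 1 (value 6): max_ending_here = 6, max_so_far = 6
Position 2 (value -1): max_ending_here = 5, max_so_far = 6
Position 3 (value -5): max_ending_here = 0, max_so_far = 6
Position 4 (value 7): max_ending_here = 7, max_so_far = 7
Position 5 (value -10): max_ending_here = -3, max_so_far = 7

Maximum subarray: [6, -1, -5, 7]
Maximum sum: 7

The maximum subarray is [6, -1, -5, 7] with sum 7. This subarray runs from index 1 to index 4.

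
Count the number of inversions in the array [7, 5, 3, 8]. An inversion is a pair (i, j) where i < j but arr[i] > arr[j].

Finding inversions in [7, 5, 3, 8]:

(0, 1): arr[0]=7 > arr[1]=5
(0, 2): arr[0]=7 > arr[2]=3
(1, 2): arr[1]=5 > arr[2]=3

Total inversions: 3

The array has 3 inversion(s): (0,1), (0,2), (1,2). Each pair (i,j) satisfies i < j and arr[i] > arr[j].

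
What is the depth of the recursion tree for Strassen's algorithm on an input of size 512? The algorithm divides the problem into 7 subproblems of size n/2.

For divide and conquer with division factor 2:

Problem sizes at each level:
Level 0: 512
Level 1: 256
Level 2: 128
Level 3: 64
Level 4: 32
Level 5: 16
Level 6: 8
Level 7: 4
Level 8: 2
Level 9: 1

The root is level 0 and the size-1 base case is level 9 (the tree spans levels 0 through 9, i.e. 10 levels counting the root), so the depth is the number of divisions: log_2(512) = 9

The recursion tree depth is log_2(512) = 9. At each level, the problem size is divided by 2, so it takes 9 divisions to reduce to a base case of size 1. The algorithm makes 7 recursive calls at each level.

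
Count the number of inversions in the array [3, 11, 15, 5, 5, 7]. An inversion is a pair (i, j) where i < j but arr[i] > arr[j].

Finding inversions in [3, 11, 15, 5, 5, 7]:

(1, 3): arr[1]=11 > arr[3]=5
(1, 4): arr[1]=11 > arr[4]=5
(1, 5): arr[1]=11 > arr[5]=7
(2, 3): arr[2]=15 > arr[3]=5
(2, 4): arr[2]=15 > arr[4]=5
(2, 5): arr[2]=15 > arr[5]=7

Total inversions: 6

The array has 6 inversion(s): (1,3), (1,4), (1,5), (2,3), (2,4), (2,5). Each pair (i,j) satisfies i < j and arr[i] > arr[j].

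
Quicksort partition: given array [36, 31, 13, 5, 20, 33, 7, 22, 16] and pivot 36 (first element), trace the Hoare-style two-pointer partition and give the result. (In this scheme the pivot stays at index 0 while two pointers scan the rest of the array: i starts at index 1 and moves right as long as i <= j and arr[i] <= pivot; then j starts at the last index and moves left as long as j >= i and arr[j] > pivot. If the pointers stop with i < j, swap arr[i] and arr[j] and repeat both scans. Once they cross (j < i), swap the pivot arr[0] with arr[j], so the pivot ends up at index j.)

Hoare-style two-pointer partition with pivot = 36:

Initial array: [36, 31, 13, 5, 20, 33, 7, 22, 16]

Pointers start at i = 1, j = 8.
i ends at 9, j ends at 8: the pointers have crossed (j < i), so scanning stops.

Swap pivot arr[0] with arr[8] to place pivot at position 8: [16, 31, 13, 5, 20, 33, 7, 22, 36]
Pivot position: 8

After partitioning with pivot 36, the array becomes [16, 31, 13, 5, 20, 33, 7, 22, 36]. The pivot is placed at index 8. All elements to the left of the pivot are <= 36, and all elements to the right are > 36.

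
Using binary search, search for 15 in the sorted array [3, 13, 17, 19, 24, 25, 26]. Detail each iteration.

Binary search for 15 in [3, 13, 17, 19, 24, 25, 26]:

lo=0, hi=6, mid=3, arr[mid]=19 -> 19 > 15, search left half
lo=0, hi=2, mid=1, arr[mid]=13 -> 13 < 15, search right half
lo=2, hi=2, mid=2, arr[mid]=17 -> 17 > 15, search left half
lo=2 > hi=1, target 15 not found

Binary search determines that 15 is not in the array after 3 comparisons. The search space was exhausted without finding the target.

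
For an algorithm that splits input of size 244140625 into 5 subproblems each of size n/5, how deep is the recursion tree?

For divide and conquer with division factor 5:

Problem sizes at each level:
Level 0: 244140625
Level 1: 48828125
Level 2: 9765625
Level 3: 1953125
Level 4: 390625
Level 5: 78125
Level 6: 15625
Level 7: 3125
Level 8: 625
Level 9: 125
Level 10: 25
Level 11: 5
Level 12: 1

The root is level 0 and the size-1 base case is level 12 (the tree spans levels 0 through 12, i.e. 13 levels counting the root), so the depth is the number of divisions: log_5(244140625) = 12

The recursion tree depth is log_5(244140625) = 12. At each level, the problem size is divided by 5, so it takes 12 divisions to reduce to a base case of size 1. The algorithm makes 5 recursive calls at each level.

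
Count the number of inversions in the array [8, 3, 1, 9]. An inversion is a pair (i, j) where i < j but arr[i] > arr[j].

Finding inversions in [8, 3, 1, 9]:

(0, 1): arr[0]=8 > arr[1]=3
(0, 2): arr[0]=8 > arr[2]=1
(1, 2): arr[1]=3 > arr[2]=1

Total inversions: 3

The array has 3 inversion(s): (0,1), (0,2), (1,2). Each pair (i,j) satisfies i < j and arr[i] > arr[j].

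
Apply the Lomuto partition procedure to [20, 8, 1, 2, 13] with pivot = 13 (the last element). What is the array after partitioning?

Lomuto partition with pivot = 13:

Initial array: [20, 8, 1, 2, 13]

arr[0]=20 > 13: no swap
arr[1]=8 <= 13: swap with position 0, array becomes [8, 20, 1, 2, 13]
arr[2]=1 <= 13: swap with position 1, array becomes [8, 1, 20, 2, 13]
arr[3]=2 <= 13: swap with position 2, array becomes [8, 1, 2, 20, 13]

Place pivot at position 3: [8, 1, 2, 13, 20]
Pivot position: 3

After partitioning with pivot 13, the array becomes [8, 1, 2, 13, 20]. The pivot is placed at index 3. All elements to the left of the pivot are <= 13, and all elements to the right are > 13.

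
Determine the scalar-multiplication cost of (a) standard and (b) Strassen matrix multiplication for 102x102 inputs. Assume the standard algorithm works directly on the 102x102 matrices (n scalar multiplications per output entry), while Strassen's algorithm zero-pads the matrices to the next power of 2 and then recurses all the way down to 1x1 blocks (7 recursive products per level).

Matrix multiplication for 102x102 matrices:

Strassen's algorithm requires power-of-2 dimensions. Pad 102x102 to 128x128 (next power of 2).

Standard algorithm: 102^3 = 1061208 multiplications
Strassen's algorithm: 7^(log2(128)) = 7^7 = 823543 multiplications
Savings: 1061208 - 823543 = 237665 multiplications

Standard: 1061208 multiplications (102^3). Strassen: 823543 multiplications (7^7, after padding to 128x128). Strassen reduces 8 recursive multiplications to 7 at each level.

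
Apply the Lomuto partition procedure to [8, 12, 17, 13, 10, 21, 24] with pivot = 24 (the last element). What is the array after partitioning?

Lomuto partition with pivot = 24:

Initial array: [8, 12, 17, 13, 10, 21, 24]

arr[0]=8 <= 24: swap with position 0, array becomes [8, 12, 17, 13, 10, 21, 24]
arr[1]=12 <= 24: swap with position 1, array becomes [8, 12, 17, 13, 10, 21, 24]
arr[2]=17 <= 24: swap with position 2, array becomes [8, 12, 17, 13, 10, 21, 24]
arr[3]=13 <= 24: swap with position 3, array becomes [8, 12, 17, 13, 10, 21, 24]
arr[4]=10 <= 24: swap with position 4, array becomes [8, 12, 17, 13, 10, 21, 24]
arr[5]=21 <= 24: swap with position 5, array becomes [8, 12, 17, 13, 10, 21, 24]

Place pivot at position 6: [8, 12, 17, 13, 10, 21, 24]
Pivot position: 6

After partitioning with pivot 24, the array becomes [8, 12, 17, 13, 10, 21, 24]. The pivot is placed at index 6. All elements to the left of the pivot are <= 24, and all elements to the right are > 24.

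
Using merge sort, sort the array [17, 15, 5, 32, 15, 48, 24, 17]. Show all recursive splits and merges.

Merge sort trace:

Split: [17, 15, 5, 32, 15, 48, 24, 17] -> [17, 15, 5, 32] and [15, 48, 24, 17]
  Split: [17, 15, 5, 32] -> [17, 15] and [5, 32]
    Split: [17, 15] -> [17] and [15]
    Merge: [17] + [15] -> [15, 17]
    Split: [5, 32] -> [5] and [32]
    Merge: [5] + [32] -> [5, 32]
  Merge: [15, 17] + [5, 32] -> [5, 15, 17, 32]
  Split: [15, 48, 24, 17] -> [15, 48] and [24, 17]
    Split: [15, 48] -> [15] and [48]
    Merge: [15] + [48] -> [15, 48]
    Split: [24, 17] -> [24] and [17]
    Merge: [24] + [17] -> [17, 24]
  Merge: [15, 48] + [17, 24] -> [15, 17, 24, 48]
Merge: [5, 15, 17, 32] + [15, 17, 24, 48] -> [5, 15, 15, 17, 17, 24, 32, 48]

Final sorted array: [5, 15, 15, 17, 17, 24, 32, 48]

The merge sort proceeds by recursively splitting the array and merging sorted halves.
After all merges, the sorted array is [5, 15, 15, 17, 17, 24, 32, 48].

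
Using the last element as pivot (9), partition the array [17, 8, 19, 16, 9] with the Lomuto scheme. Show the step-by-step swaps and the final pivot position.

Lomuto partition with pivot = 9:

Initial array: [17, 8, 19, 16, 9]

arr[0]=17 > 9: no swap
arr[1]=8 <= 9: swap with position 0, array becomes [8, 17, 19, 16, 9]
arr[2]=19 > 9: no swap
arr[3]=16 > 9: no swap

Place pivot at position 1: [8, 9, 19, 16, 17]
Pivot position: 1

After partitioning with pivot 9, the array becomes [8, 9, 19, 16, 17]. The pivot is placed at index 1. All elements to the left of the pivot are <= 9, and all elements to the right are > 9.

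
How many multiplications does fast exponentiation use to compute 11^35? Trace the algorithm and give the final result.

Computing 11^35 by squaring (build up from 11^1; each line after the first costs one multiplication):

11^1 = 11
11^2 = (11^1)^2 = 11^2 = 121
11^4 = (11^2)^2 = 121^2 = 14641
11^8 = (11^4)^2 = 14641^2 = 214358881
11^16 = (11^8)^2 = 214358881^2 = 45949729863572161
11^17 = 11 * 11^16 = 11 * 45949729863572161 = 505447028499293771
11^34 = (11^17)^2 = 505447028499293771^2 = 255476698618765889551019445759400441
11^35 = 11 * 11^34 = 11 * 255476698618765889551019445759400441 = 2810243684806424785061213903353404851

Result: 2810243684806424785061213903353404851
Multiplications needed: 7 (7 lines after 11^1)

11^35 = 2810243684806424785061213903353404851. Using exponentiation by squaring, this requires 7 multiplications. The key idea: if the exponent is even, square the half-power; if odd, multiply by the base once.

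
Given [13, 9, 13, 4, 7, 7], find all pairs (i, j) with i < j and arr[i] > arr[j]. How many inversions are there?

Finding inversions in [13, 9, 13, 4, 7, 7]:

(0, 1): arr[0]=13 > arr[1]=9
(0, 3): arr[0]=13 > arr[3]=4
(0, 4): arr[0]=13 > arr[4]=7
(0, 5): arr[0]=13 > arr[5]=7
(1, 3): arr[1]=9 > arr[3]=4
(1, 4): arr[1]=9 > arr[4]=7
(1, 5): arr[1]=9 > arr[5]=7
(2, 3): arr[2]=13 > arr[3]=4
(2, 4): arr[2]=13 > arr[4]=7
(2, 5): arr[2]=13 > arr[5]=7

Total inversions: 10

The array has 10 inversion(s): (0,1), (0,3), (0,4), (0,5), (1,3), (1,4), (1,5), (2,3), (2,4), (2,5). Each pair (i,j) satisfies i < j and arr[i] > arr[j].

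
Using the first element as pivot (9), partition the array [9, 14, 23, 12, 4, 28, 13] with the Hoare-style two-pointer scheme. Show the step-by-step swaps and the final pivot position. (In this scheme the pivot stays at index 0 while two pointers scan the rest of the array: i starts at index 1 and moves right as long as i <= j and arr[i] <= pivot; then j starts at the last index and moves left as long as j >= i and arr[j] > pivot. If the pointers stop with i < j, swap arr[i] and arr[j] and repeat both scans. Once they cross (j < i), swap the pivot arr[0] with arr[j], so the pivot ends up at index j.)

Hoare-style two-pointer partition with pivot = 9:

Initial array: [9, 14, 23, 12, 4, 28, 13]

Pointers start at i = 1, j = 6.
i stops at index 1 (arr[1]=14 > 9), j stops at index 4 (arr[4]=4 <= 9): swap arr[1] and arr[4], array becomes [9, 4, 23, 12, 14, 28, 13]
i ends at 2, j ends at 1: the pointers have crossed (j < i), so scanning stops.

Swap pivot arr[0] with arr[1] to place pivot at position 1: [4, 9, 23, 12, 14, 28, 13]
Pivot position: 1

After partitioning with pivot 9, the array becomes [4, 9, 23, 12, 14, 28, 13]. The pivot is placed at index 1. All elements to the left of the pivot are <= 9, and all elements to the right are > 9.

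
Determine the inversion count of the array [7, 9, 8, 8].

Finding inversions in [7, 9, 8, 8]:

(1, 2): arr[1]=9 > arr[2]=8
(1, 3): arr[1]=9 > arr[3]=8

Total inversions: 2

The array has 2 inversion(s): (1,2), (1,3). Each pair (i,j) satisfies i < j and arr[i] > arr[j].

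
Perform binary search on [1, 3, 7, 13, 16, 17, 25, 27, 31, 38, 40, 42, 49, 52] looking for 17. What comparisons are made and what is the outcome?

Binary search for 17 in [1, 3, 7, 13, 16, 17, 25, 27, 31, 38, 40, 42, 49, 52]:

lo=0, hi=13, mid=6, arr[mid]=25 -> 25 > 17, search left half
lo=0, hi=5, mid=2, arr[mid]=7 -> 7 < 17, search right half
lo=3, hi=5, mid=4, arr[mid]=16 -> 16 < 17, search right half
lo=5, hi=5, mid=5, arr[mid]=17 -> Found target at index 5!

Binary search finds 17 at index 5 after 4 comparisons. The search repeatedly halves the search space by comparing with the middle element.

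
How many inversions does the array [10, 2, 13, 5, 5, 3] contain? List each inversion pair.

Finding inversions in [10, 2, 13, 5, 5, 3]:

(0, 1): arr[0]=10 > arr[1]=2
(0, 3): arr[0]=10 > arr[3]=5
(0, 4): arr[0]=10 > arr[4]=5
(0, 5): arr[0]=10 > arr[5]=3
(2, 3): arr[2]=13 > arr[3]=5
(2, 4): arr[2]=13 > arr[4]=5
(2, 5): arr[2]=13 > arr[5]=3
(3, 5): arr[3]=5 > arr[5]=3
(4, 5): arr[4]=5 > arr[5]=3

Total inversions: 9

The array has 9 inversion(s): (0,1), (0,3), (0,4), (0,5), (2,3), (2,4), (2,5), (3,5), (4,5). Each pair (i,j) satisfies i < j and arr[i] > arr[j].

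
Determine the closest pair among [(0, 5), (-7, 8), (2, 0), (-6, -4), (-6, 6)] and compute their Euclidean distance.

Computing all pairwise distances among 5 points:

d((0, 5), (-7, 8)) = 7.6158
d((0, 5), (2, 0)) = 5.3852
d((0, 5), (-6, -4)) = 10.8167
d((0, 5), (-6, 6)) = 6.0828
d((-7, 8), (2, 0)) = 12.0416
d((-7, 8), (-6, -4)) = 12.0416
d((-7, 8), (-6, 6)) = 2.2361 <-- minimum
d((2, 0), (-6, -4)) = 8.9443
d((2, 0), (-6, 6)) = 10.0
d((-6, -4), (-6, 6)) = 10.0

Closest pair: (-7, 8) and (-6, 6) with distance 2.2361

The closest pair is (-7, 8) and (-6, 6) with Euclidean distance 2.2361. For 5 points, brute-force pairwise comparison is shown above. For large n, the divide-and-conquer algorithm (sort by x, recurse on halves, check the dividing strip) achieves O(n log n).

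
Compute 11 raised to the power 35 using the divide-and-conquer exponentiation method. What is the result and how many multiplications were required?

Computing 11^35 by squaring (build up from 11^1; each line after the first costs one multiplication):

11^1 = 11
11^2 = (11^1)^2 = 11^2 = 121
11^4 = (11^2)^2 = 121^2 = 14641
11^8 = (11^4)^2 = 14641^2 = 214358881
11^16 = (11^8)^2 = 214358881^2 = 45949729863572161
11^17 = 11 * 11^16 = 11 * 45949729863572161 = 505447028499293771
11^34 = (11^17)^2 = 505447028499293771^2 = 255476698618765889551019445759400441
11^35 = 11 * 11^34 = 11 * 255476698618765889551019445759400441 = 2810243684806424785061213903353404851

Result: 2810243684806424785061213903353404851
Multiplications needed: 7 (7 lines after 11^1)

11^35 = 2810243684806424785061213903353404851. Using exponentiation by squaring, this requires 7 multiplications. The key idea: if the exponent is even, square the half-power; if odd, multiply by the base once.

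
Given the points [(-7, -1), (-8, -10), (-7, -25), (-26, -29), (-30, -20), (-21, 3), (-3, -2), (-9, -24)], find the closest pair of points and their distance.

Computing all pairwise distances among 8 points:

d((-7, -1), (-8, -10)) = 9.0554
d((-7, -1), (-7, -25)) = 24.0
d((-7, -1), (-26, -29)) = 33.8378
d((-7, -1), (-30, -20)) = 29.8329
d((-7, -1), (-21, 3)) = 14.5602
d((-7, -1), (-3, -2)) = 4.1231
d((-7, -1), (-9, -24)) = 23.0868
d((-8, -10), (-7, -25)) = 15.0333
d((-8, -10), (-26, -29)) = 26.1725
d((-8, -10), (-30, -20)) = 24.1661
d((-8, -10), (-21, 3)) = 18.3848
d((-8, -10), (-3, -2)) = 9.434
d((-8, -10), (-9, -24)) = 14.0357
d((-7, -25), (-26, -29)) = 19.4165
d((-7, -25), (-30, -20)) = 23.5372
d((-7, -25), (-21, 3)) = 31.305
d((-7, -25), (-3, -2)) = 23.3452
d((-7, -25), (-9, -24)) = 2.2361 <-- minimum
d((-26, -29), (-30, -20)) = 9.8489
d((-26, -29), (-21, 3)) = 32.3883
d((-26, -29), (-3, -2)) = 35.4683
d((-26, -29), (-9, -24)) = 17.72
d((-30, -20), (-21, 3)) = 24.6982
d((-30, -20), (-3, -2)) = 32.45
d((-30, -20), (-9, -24)) = 21.3776
d((-21, 3), (-3, -2)) = 18.6815
d((-21, 3), (-9, -24)) = 29.5466
d((-3, -2), (-9, -24)) = 22.8035

Closest pair: (-7, -25) and (-9, -24) with distance 2.2361

The closest pair is (-7, -25) and (-9, -24) with Euclidean distance 2.2361. For 8 points, brute-force pairwise comparison is shown above. For large n, the divide-and-conquer algorithm (sort by x, recurse on halves, check the dividing strip) achieves O(n log n).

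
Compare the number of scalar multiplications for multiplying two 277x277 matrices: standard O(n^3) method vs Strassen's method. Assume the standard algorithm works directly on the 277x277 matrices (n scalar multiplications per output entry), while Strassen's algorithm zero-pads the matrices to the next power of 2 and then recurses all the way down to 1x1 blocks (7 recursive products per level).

Matrix multiplication for 277x277 matrices:

Strassen's algorithm requires power-of-2 dimensions. Pad 277x277 to 512x512 (next power of 2).

Standard algorithm: 277^3 = 21253933 multiplications
Strassen's algorithm: 7^(log2(512)) = 7^9 = 40353607 multiplications
Difference: 21253933 - 40353607 = -19099674 (Strassen uses MORE here due to padding overhead — for small or just-over-power-of-2 n, padding can outweigh the per-level savings)

Standard: 21253933 multiplications (277^3). Strassen: 40353607 multiplications (7^9, after padding to 512x512). Strassen reduces 8 recursive multiplications to 7 at each level.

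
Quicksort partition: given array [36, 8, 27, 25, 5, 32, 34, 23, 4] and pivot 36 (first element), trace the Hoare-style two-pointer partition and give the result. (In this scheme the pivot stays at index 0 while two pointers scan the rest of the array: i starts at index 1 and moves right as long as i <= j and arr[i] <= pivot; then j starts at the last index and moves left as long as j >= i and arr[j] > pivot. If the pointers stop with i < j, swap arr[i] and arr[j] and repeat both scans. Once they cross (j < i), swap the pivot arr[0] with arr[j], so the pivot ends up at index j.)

Hoare-style two-pointer partition with pivot = 36:

Initial array: [36, 8, 27, 25, 5, 32, 34, 23, 4]

Pointers start at i = 1, j = 8.
i ends at 9, j ends at 8: the pointers have crossed (j < i), so scanning stops.

Swap pivot arr[0] with arr[8] to place pivot at position 8: [4, 8, 27, 25, 5, 32, 34, 23, 36]
Pivot position: 8

After partitioning with pivot 36, the array becomes [4, 8, 27, 25, 5, 32, 34, 23, 36]. The pivot is placed at index 8. All elements to the left of the pivot are <= 36, and all elements to the right are > 36.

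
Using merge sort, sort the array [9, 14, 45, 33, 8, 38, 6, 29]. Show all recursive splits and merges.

Merge sort trace:

Split: [9, 14, 45, 33, 8, 38, 6, 29] -> [9, 14, 45, 33] and [8, 38, 6, 29]
  Split: [9, 14, 45, 33] -> [9, 14] and [45, 33]
    Split: [9, 14] -> [9] and [14]
    Merge: [9] + [14] -> [9, 14]
    Split: [45, 33] -> [45] and [33]
    Merge: [45] + [33] -> [33, 45]
  Merge: [9, 14] + [33, 45] -> [9, 14, 33, 45]
  Split: [8, 38, 6, 29] -> [8, 38] and [6, 29]
    Split: [8, 38] -> [8] and [38]
    Merge: [8] + [38] -> [8, 38]
    Split: [6, 29] -> [6] and [29]
    Merge: [6] + [29] -> [6, 29]
  Merge: [8, 38] + [6, 29] -> [6, 8, 29, 38]
Merge: [9, 14, 33, 45] + [6, 8, 29, 38] -> [6, 8, 9, 14, 29, 33, 38, 45]

Final sorted array: [6, 8, 9, 14, 29, 33, 38, 45]

The merge sort proceeds by recursively splitting the array and merging sorted halves.
After all merges, the sorted array is [6, 8, 9, 14, 29, 33, 38, 45].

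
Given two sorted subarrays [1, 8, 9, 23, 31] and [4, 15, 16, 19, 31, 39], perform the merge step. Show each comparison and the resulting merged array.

Merging process:

Compare 1 vs 4: take 1 from left. Merged: [1]
Compare 8 vs 4: take 4 from right. Merged: [1, 4]
Compare 8 vs 15: take 8 from left. Merged: [1, 4, 8]
Compare 9 vs 15: take 9 from left. Merged: [1, 4, 8, 9]
Compare 23 vs 15: take 15 from right. Merged: [1, 4, 8, 9, 15]
Compare 23 vs 16: take 16 from right. Merged: [1, 4, 8, 9, 15, 16]
Compare 23 vs 19: take 19 from right. Merged: [1, 4, 8, 9, 15, 16, 19]
Compare 23 vs 31: take 23 from left. Merged: [1, 4, 8, 9, 15, 16, 19, 23]
Compare 31 vs 31: take 31 from left. Merged: [1, 4, 8, 9, 15, 16, 19, 23, 31]
Append remaining from right: [31, 39]. Merged: [1, 4, 8, 9, 15, 16, 19, 23, 31, 31, 39]

Final merged array: [1, 4, 8, 9, 15, 16, 19, 23, 31, 31, 39]
Total comparisons: 9

The merged array is [1, 4, 8, 9, 15, 16, 19, 23, 31, 31, 39], requiring 9 comparisons. The merge step runs in O(n) time where n is the total number of elements.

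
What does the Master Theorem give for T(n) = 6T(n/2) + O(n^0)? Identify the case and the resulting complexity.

Master Theorem for T(n) = 6T(n/2) + O(n^0):

a = 6, b = 2, c = 0
log_b(a) = log_2(6) = 2.5850

Case 1: c = 0 < log_2(6) = 2.5850
T(n) = O(n^(log_2 6))

For T(n) = 6T(n/2) + O(n^0): log_2(6) = 2.5850. This is Case 1 of the Master Theorem (c < log_b(a), work dominated by leaves), giving O(n^(log_2 6)).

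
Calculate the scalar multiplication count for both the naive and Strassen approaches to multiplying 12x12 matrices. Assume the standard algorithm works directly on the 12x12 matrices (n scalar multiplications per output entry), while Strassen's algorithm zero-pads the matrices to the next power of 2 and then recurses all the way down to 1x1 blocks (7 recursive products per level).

Matrix multiplication for 12x12 matrices:

Strassen's algorithm requires power-of-2 dimensions. Pad 12x12 to 16x16 (next power of 2).

Standard algorithm: 12^3 = 1728 multiplications
Strassen's algorithm: 7^(log2(16)) = 7^4 = 2401 multiplications
Difference: 1728 - 2401 = -673 (Strassen uses MORE here due to padding overhead — for small or just-over-power-of-2 n, padding can outweigh the per-level savings)

Standard: 1728 multiplications (12^3). Strassen: 2401 multiplications (7^4, after padding to 16x16). Strassen reduces 8 recursive multiplications to 7 at each level.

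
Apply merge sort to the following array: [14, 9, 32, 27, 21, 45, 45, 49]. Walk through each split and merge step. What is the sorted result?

Merge sort trace:

Split: [14, 9, 32, 27, 21, 45, 45, 49] -> [14, 9, 32, 27] and [21, 45, 45, 49]
  Split: [14, 9, 32, 27] -> [14, 9] and [32, 27]
    Split: [14, 9] -> [14] and [9]
    Merge: [14] + [9] -> [9, 14]
    Split: [32, 27] -> [32] and [27]
    Merge: [32] + [27] -> [27, 32]
  Merge: [9, 14] + [27, 32] -> [9, 14, 27, 32]
  Split: [21, 45, 45, 49] -> [21, 45] and [45, 49]
    Split: [21, 45] -> [21] and [45]
    Merge: [21] + [45] -> [21, 45]
    Split: [45, 49] -> [45] and [49]
    Merge: [45] + [49] -> [45, 49]
  Merge: [21, 45] + [45, 49] -> [21, 45, 45, 49]
Merge: [9, 14, 27, 32] + [21, 45, 45, 49] -> [9, 14, 21, 27, 32, 45, 45, 49]

Final sorted array: [9, 14, 21, 27, 32, 45, 45, 49]

The merge sort proceeds by recursively splitting the array and merging sorted halves.
After all merges, the sorted array is [9, 14, 21, 27, 32, 45, 45, 49].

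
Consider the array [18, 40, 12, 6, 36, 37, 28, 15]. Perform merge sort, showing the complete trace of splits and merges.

Merge sort trace:

Split: [18, 40, 12, 6, 36, 37, 28, 15] -> [18, 40, 12, 6] and [36, 37, 28, 15]
  Split: [18, 40, 12, 6] -> [18, 40] and [12, 6]
    Split: [18, 40] -> [18] and [40]
    Merge: [18] + [40] -> [18, 40]
    Split: [12, 6] -> [12] and [6]
    Merge: [12] + [6] -> [6, 12]
  Merge: [18, 40] + [6, 12] -> [6, 12, 18, 40]
  Split: [36, 37, 28, 15] -> [36, 37] and [28, 15]
    Split: [36, 37] -> [36] and [37]
    Merge: [36] + [37] -> [36, 37]
    Split: [28, 15] -> [28] and [15]
    Merge: [28] + [15] -> [15, 28]
  Merge: [36, 37] + [15, 28] -> [15, 28, 36, 37]
Merge: [6, 12, 18, 40] + [15, 28, 36, 37] -> [6, 12, 15, 18, 28, 36, 37, 40]

Final sorted array: [6, 12, 15, 18, 28, 36, 37, 40]

The merge sort proceeds by recursively splitting the array and merging sorted halves.
After all merges, the sorted array is [6, 12, 15, 18, 28, 36, 37, 40].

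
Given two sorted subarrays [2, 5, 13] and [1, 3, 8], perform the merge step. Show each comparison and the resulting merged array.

Merging process:

Compare 2 vs 1: take 1 from right. Merged: [1]
Compare 2 vs 3: take 2 from left. Merged: [1, 2]
Compare 5 vs 3: take 3 from right. Merged: [1, 2, 3]
Compare 5 vs 8: take 5 from left. Merged: [1, 2, 3, 5]
Compare 13 vs 8: take 8 from right. Merged: [1, 2, 3, 5, 8]
Append remaining from left: [13]. Merged: [1, 2, 3, 5, 8, 13]

Final merged array: [1, 2, 3, 5, 8, 13]
Total comparisons: 5

The merged array is [1, 2, 3, 5, 8, 13], requiring 5 comparisons. The merge step runs in O(n) time where n is the total number of elements.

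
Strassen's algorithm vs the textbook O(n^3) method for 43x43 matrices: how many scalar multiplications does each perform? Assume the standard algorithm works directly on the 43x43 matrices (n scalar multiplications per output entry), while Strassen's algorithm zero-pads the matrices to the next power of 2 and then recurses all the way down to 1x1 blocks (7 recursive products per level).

Matrix multiplication for 43x43 matrices:

Strassen's algorithm requires power-of-2 dimensions. Pad 43x43 to 64x64 (next power of 2).

Standard algorithm: 43^3 = 79507 multiplications
Strassen's algorithm: 7^(log2(64)) = 7^6 = 117649 multiplications
Difference: 79507 - 117649 = -38142 (Strassen uses MORE here due to padding overhead — for small or just-over-power-of-2 n, padding can outweigh the per-level savings)

Standard: 79507 multiplications (43^3). Strassen: 117649 multiplications (7^6, after padding to 64x64). Strassen reduces 8 recursive multiplications to 7 at each level.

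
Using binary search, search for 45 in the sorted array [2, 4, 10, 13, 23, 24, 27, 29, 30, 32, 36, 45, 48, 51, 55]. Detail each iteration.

Binary search for 45 in [2, 4, 10, 13, 23, 24, 27, 29, 30, 32, 36, 45, 48, 51, 55]:

lo=0, hi=14, mid=7, arr[mid]=29 -> 29 < 45, search right half
lo=8, hi=14, mid=11, arr[mid]=45 -> Found target at index 11!

Binary search finds 45 at index 11 after 2 comparisons. The search repeatedly halves the search space by comparing with the middle element.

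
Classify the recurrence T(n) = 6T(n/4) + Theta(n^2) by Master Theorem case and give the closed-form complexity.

Master Theorem for T(n) = 6T(n/4) + O(n^2):

a = 6, b = 4, c = 2
log_b(a) = log_4(6) = 1.2925

Case 3: c = 2 > log_4(6) = 1.2925
T(n) = O(n^2) = O(n^2)

For T(n) = 6T(n/4) + O(n^2): log_4(6) = 1.2925. This is Case 3 of the Master Theorem (c > log_b(a), work dominated by root), giving O(n^2).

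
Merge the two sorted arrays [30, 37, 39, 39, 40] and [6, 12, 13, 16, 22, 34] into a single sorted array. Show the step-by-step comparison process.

Merging process:

Compare 30 vs 6: take 6 from right. Merged: [6]
Compare 30 vs 12: take 12 from right. Merged: [6, 12]
Compare 30 vs 13: take 13 from right. Merged: [6, 12, 13]
Compare 30 vs 16: take 16 from right. Merged: [6, 12, 13, 16]
Compare 30 vs 22: take 22 from right. Merged: [6, 12, 13, 16, 22]
Compare 30 vs 34: take 30 from left. Merged: [6, 12, 13, 16, 22, 30]
Compare 37 vs 34: take 34 from right. Merged: [6, 12, 13, 16, 22, 30, 34]
Append remaining from left: [37, 39, 39, 40]. Merged: [6, 12, 13, 16, 22, 30, 34, 37, 39, 39, 40]

Final merged array: [6, 12, 13, 16, 22, 30, 34, 37, 39, 39, 40]
Total comparisons: 7

The merged array is [6, 12, 13, 16, 22, 30, 34, 37, 39, 39, 40], requiring 7 comparisons. The merge step runs in O(n) time where n is the total number of elements.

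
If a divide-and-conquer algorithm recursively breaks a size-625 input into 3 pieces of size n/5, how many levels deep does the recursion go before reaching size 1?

For divide and conquer with division factor 5:

Problem sizes at each level:
Level 0: 625
Level 1: 125
Level 2: 25
Level 3: 5
Level 4: 1

The root is level 0 and the size-1 base case is level 4 (the tree spans levels 0 through 4, i.e. 5 levels counting the root), so the depth is the number of divisions: log_5(625) = 4

The recursion tree depth is log_5(625) = 4. At each level, the problem size is divided by 5, so it takes 4 divisions to reduce to a base case of size 1. The algorithm makes 3 recursive calls at each level.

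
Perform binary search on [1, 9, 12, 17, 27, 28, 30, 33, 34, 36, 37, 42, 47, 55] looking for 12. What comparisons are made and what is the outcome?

Binary search for 12 in [1, 9, 12, 17, 27, 28, 30, 33, 34, 36, 37, 42, 47, 55]:

lo=0, hi=13, mid=6, arr[mid]=30 -> 30 > 12, search left half
lo=0, hi=5, mid=2, arr[mid]=12 -> Found target at index 2!

Binary search finds 12 at index 2 after 2 comparisons. The search repeatedly halves the search space by comparing with the middle element.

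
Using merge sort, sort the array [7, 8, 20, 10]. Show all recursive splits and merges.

Merge sort trace:

Split: [7, 8, 20, 10] -> [7, 8] and [20, 10]
  Split: [7, 8] -> [7] and [8]
  Merge: [7] + [8] -> [7, 8]
  Split: [20, 10] -> [20] and [10]
  Merge: [20] + [10] -> [10, 20]
Merge: [7, 8] + [10, 20] -> [7, 8, 10, 20]

Final sorted array: [7, 8, 10, 20]

The merge sort proceeds by recursively splitting the array and merging sorted halves.
After all merges, the sorted array is [7, 8, 10, 20].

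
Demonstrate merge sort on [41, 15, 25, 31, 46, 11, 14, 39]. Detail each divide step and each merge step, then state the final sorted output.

Merge sort trace:

Split: [41, 15, 25, 31, 46, 11, 14, 39] -> [41, 15, 25, 31] and [46, 11, 14, 39]
  Split: [41, 15, 25, 31] -> [41, 15] and [25, 31]
    Split: [41, 15] -> [41] and [15]
    Merge: [41] + [15] -> [15, 41]
    Split: [25, 31] -> [25] and [31]
    Merge: [25] + [31] -> [25, 31]
  Merge: [15, 41] + [25, 31] -> [15, 25, 31, 41]
  Split: [46, 11, 14, 39] -> [46, 11] and [14, 39]
    Split: [46, 11] -> [46] and [11]
    Merge: [46] + [11] -> [11, 46]
    Split: [14, 39] -> [14] and [39]
    Merge: [14] + [39] -> [14, 39]
  Merge: [11, 46] + [14, 39] -> [11, 14, 39, 46]
Merge: [15, 25, 31, 41] + [11, 14, 39, 46] -> [11, 14, 15, 25, 31, 39, 41, 46]

Final sorted array: [11, 14, 15, 25, 31, 39, 41, 46]

The merge sort proceeds by recursively splitting the array and merging sorted halves.
After all merges, the sorted array is [11, 14, 15, 25, 31, 39, 41, 46].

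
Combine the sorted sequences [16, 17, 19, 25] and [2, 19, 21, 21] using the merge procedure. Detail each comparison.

Merging process:

Compare 16 vs 2: take 2 from right. Merged: [2]
Compare 16 vs 19: take 16 from left. Merged: [2, 16]
Compare 17 vs 19: take 17 from left. Merged: [2, 16, 17]
Compare 19 vs 19: take 19 from left. Merged: [2, 16, 17, 19]
Compare 25 vs 19: take 19 from right. Merged: [2, 16, 17, 19, 19]
Compare 25 vs 21: take 21 from right. Merged: [2, 16, 17, 19, 19, 21]
Compare 25 vs 21: take 21 from right. Merged: [2, 16, 17, 19, 19, 21, 21]
Append remaining from left: [25]. Merged: [2, 16, 17, 19, 19, 21, 21, 25]

Final merged array: [2, 16, 17, 19, 19, 21, 21, 25]
Total comparisons: 7

The merged array is [2, 16, 17, 19, 19, 21, 21, 25], requiring 7 comparisons. The merge step runs in O(n) time where n is the total number of elements.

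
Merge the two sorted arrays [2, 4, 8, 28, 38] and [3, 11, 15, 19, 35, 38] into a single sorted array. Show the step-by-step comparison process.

Merging process:

Compare 2 vs 3: take 2 from left. Merged: [2]
Compare 4 vs 3: take 3 from right. Merged: [2, 3]
Compare 4 vs 11: take 4 from left. Merged: [2, 3, 4]
Compare 8 vs 11: take 8 from left. Merged: [2, 3, 4, 8]
Compare 28 vs 11: take 11 from right. Merged: [2, 3, 4, 8, 11]
Compare 28 vs 15: take 15 from right. Merged: [2, 3, 4, 8, 11, 15]
Compare 28 vs 19: take 19 from right. Merged: [2, 3, 4, 8, 11, 15, 19]
Compare 28 vs 35: take 28 from left. Merged: [2, 3, 4, 8, 11, 15, 19, 28]
Compare 38 vs 35: take 35 from right. Merged: [2, 3, 4, 8, 11, 15, 19, 28, 35]
Compare 38 vs 38: take 38 from left. Merged: [2, 3, 4, 8, 11, 15, 19, 28, 35, 38]
Append remaining from right: [38]. Merged: [2, 3, 4, 8, 11, 15, 19, 28, 35, 38, 38]

Final merged array: [2, 3, 4, 8, 11, 15, 19, 28, 35, 38, 38]
Total comparisons: 10

The merged array is [2, 3, 4, 8, 11, 15, 19, 28, 35, 38, 38], requiring 10 comparisons. The merge step runs in O(n) time where n is the total number of elements.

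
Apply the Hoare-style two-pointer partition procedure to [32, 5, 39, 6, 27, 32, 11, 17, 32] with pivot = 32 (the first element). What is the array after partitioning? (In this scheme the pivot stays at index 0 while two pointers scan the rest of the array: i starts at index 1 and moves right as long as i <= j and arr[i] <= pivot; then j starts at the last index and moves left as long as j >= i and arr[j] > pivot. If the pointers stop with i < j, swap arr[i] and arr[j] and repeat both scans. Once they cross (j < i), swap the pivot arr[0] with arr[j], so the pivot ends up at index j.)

Hoare-style two-pointer partition with pivot = 32:

Initial array: [32, 5, 39, 6, 27, 32, 11, 17, 32]

Pointers start at i = 1, j = 8.
i stops at index 2 (arr[2]=39 > 32), j stops at index 8 (arr[8]=32 <= 32): swap arr[2] and arr[8], array becomes [32, 5, 32, 6, 27, 32, 11, 17, 39]
i ends at 8, j ends at 7: the pointers have crossed (j < i), so scanning stops.

Swap pivot arr[0] with arr[7] to place pivot at position 7: [17, 5, 32, 6, 27, 32, 11, 32, 39]
Pivot position: 7

After partitioning with pivot 32, the array becomes [17, 5, 32, 6, 27, 32, 11, 32, 39]. The pivot is placed at index 7. All elements to the left of the pivot are <= 32, and all elements to the right are > 32.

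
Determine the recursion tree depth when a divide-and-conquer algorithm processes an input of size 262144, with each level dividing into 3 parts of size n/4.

For divide and conquer with division factor 4:

Problem sizes at each level:
Level 0: 262144
Level 1: 65536
Level 2: 16384
Level 3: 4096
Level 4: 1024
Level 5: 256
Level 6: 64
Level 7: 16
Level 8: 4
Level 9: 1

The root is level 0 and the size-1 base case is level 9 (the tree spans levels 0 through 9, i.e. 10 levels counting the root), so the depth is the number of divisions: log_4(262144) = 9

The recursion tree depth is log_4(262144) = 9. At each level, the problem size is divided by 4, so it takes 9 divisions to reduce to a base case of size 1. The algorithm makes 3 recursive calls at each level.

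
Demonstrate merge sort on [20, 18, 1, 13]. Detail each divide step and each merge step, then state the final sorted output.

Merge sort trace:

Split: [20, 18, 1, 13] -> [20, 18] and [1, 13]
  Split: [20, 18] -> [20] and [18]
  Merge: [20] + [18] -> [18, 20]
  Split: [1, 13] -> [1] and [13]
  Merge: [1] + [13] -> [1, 13]
Merge: [18, 20] + [1, 13] -> [1, 13, 18, 20]

Final sorted array: [1, 13, 18, 20]

The merge sort proceeds by recursively splitting the array and merging sorted halves.
After all merges, the sorted array is [1, 13, 18, 20].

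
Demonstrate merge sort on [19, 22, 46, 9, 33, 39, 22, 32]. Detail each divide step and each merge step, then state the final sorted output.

Merge sort trace:

Split: [19, 22, 46, 9, 33, 39, 22, 32] -> [19, 22, 46, 9] and [33, 39, 22, 32]
  Split: [19, 22, 46, 9] -> [19, 22] and [46, 9]
    Split: [19, 22] -> [19] and [22]
    Merge: [19] + [22] -> [19, 22]
    Split: [46, 9] -> [46] and [9]
    Merge: [46] + [9] -> [9, 46]
  Merge: [19, 22] + [9, 46] -> [9, 19, 22, 46]
  Split: [33, 39, 22, 32] -> [33, 39] and [22, 32]
    Split: [33, 39] -> [33] and [39]
    Merge: [33] + [39] -> [33, 39]
    Split: [22, 32] -> [22] and [32]
    Merge: [22] + [32] -> [22, 32]
  Merge: [33, 39] + [22, 32] -> [22, 32, 33, 39]
Merge: [9, 19, 22, 46] + [22, 32, 33, 39] -> [9, 19, 22, 22, 32, 33, 39, 46]

Final sorted array: [9, 19, 22, 22, 32, 33, 39, 46]

The merge sort proceeds by recursively splitting the array and merging sorted halves.
After all merges, the sorted array is [9, 19, 22, 22, 32, 33, 39, 46].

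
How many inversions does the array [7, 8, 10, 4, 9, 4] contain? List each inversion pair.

Finding inversions in [7, 8, 10, 4, 9, 4]:

(0, 3): arr[0]=7 > arr[3]=4
(0, 5): arr[0]=7 > arr[5]=4
(1, 3): arr[1]=8 > arr[3]=4
(1, 5): arr[1]=8 > arr[5]=4
(2, 3): arr[2]=10 > arr[3]=4
(2, 4): arr[2]=10 > arr[4]=9
(2, 5): arr[2]=10 > arr[5]=4
(4, 5): arr[4]=9 > arr[5]=4

Total inversions: 8

The array has 8 inversion(s): (0,3), (0,5), (1,3), (1,5), (2,3), (2,4), (2,5), (4,5). Each pair (i,j) satisfies i < j and arr[i] > arr[j].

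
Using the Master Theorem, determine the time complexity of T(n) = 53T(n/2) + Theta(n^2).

Master Theorem for T(n) = 53T(n/2) + O(n^2):

a = 53, b = 2, c = 2
log_b(a) = log_2(53) = 5.7279

Case 1: c = 2 < log_2(53) = 5.7279
T(n) = O(n^(log_2 53))

For T(n) = 53T(n/2) + O(n^2): log_2(53) = 5.7279. This is Case 1 of the Master Theorem (c < log_b(a), work dominated by leaves), giving O(n^(log_2 53)).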